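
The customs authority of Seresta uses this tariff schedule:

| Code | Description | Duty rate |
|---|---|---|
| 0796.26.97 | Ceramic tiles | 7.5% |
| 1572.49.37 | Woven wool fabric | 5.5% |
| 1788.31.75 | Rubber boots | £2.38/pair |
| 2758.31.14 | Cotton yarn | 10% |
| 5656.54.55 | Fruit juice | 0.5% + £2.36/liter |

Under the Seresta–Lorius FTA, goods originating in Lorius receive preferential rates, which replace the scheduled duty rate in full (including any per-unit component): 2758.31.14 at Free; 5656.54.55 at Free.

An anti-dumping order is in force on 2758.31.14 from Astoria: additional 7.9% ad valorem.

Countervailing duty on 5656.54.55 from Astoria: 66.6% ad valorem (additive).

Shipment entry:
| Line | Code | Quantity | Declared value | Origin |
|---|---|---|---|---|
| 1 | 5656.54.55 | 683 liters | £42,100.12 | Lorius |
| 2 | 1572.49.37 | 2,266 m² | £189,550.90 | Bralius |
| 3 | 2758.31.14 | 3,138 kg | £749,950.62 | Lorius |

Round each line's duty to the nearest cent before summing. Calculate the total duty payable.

Line 1 (5656.54.55, Lorius, 683 liters, £42,100.12):
Base rate for 5656.54.55 is 0.5% + £2.36/liter.
Origin Lorius qualifies under the Seresta–Lorius agreement and 5656.54.55 is covered: preferential rate Free applies instead.
The additional-duty order on 5656.54.55 targets Astoria, not Lorius; it does not apply.
Duty = £42,100.12 × 0% = £0.00.
Line 2 (1572.49.37, Bralius, 2,266 m², £189,550.90):
Base rate for 1572.49.37 is 5.5%.
Duty = £189,550.90 × 5.5% = £10,425.30.
Line 3 (2758.31.14, Lorius, 3,138 kg, £749,950.62):
Base rate for 2758.31.14 is 10%.
Origin Lorius qualifies under the Seresta–Lorius agreement and 2758.31.14 is covered: preferential rate Free applies instead.
The additional-duty order on 2758.31.14 targets Astoria, not Lorius; it does not apply.
Duty = £749,950.62 × 0% = £0.00.
Total = £0.00 + £10,425.30 + £0.00 = £10,425.30.

£10,425.30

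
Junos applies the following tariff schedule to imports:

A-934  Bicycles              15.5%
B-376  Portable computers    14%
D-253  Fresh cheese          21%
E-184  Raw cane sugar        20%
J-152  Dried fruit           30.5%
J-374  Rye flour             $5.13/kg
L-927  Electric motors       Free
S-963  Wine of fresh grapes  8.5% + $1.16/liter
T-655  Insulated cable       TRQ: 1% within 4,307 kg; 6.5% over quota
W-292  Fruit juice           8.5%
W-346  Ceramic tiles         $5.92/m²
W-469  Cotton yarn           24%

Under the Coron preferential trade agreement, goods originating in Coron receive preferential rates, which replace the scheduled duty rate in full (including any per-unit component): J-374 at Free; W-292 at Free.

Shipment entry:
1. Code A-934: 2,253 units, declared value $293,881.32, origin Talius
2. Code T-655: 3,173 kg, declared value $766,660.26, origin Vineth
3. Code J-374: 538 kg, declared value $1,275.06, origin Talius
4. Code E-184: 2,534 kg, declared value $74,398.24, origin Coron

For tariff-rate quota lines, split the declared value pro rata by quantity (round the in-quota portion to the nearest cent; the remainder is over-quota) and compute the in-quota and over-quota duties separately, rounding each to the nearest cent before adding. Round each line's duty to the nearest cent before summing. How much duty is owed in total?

$70,857.79

Line 1 (A-934, Talius, 2,253 units, $293,881.32):
Base rate for A-934 is 15.5%.
Duty = $293,881.32 × 15.5% = $45,551.60.
Line 2 (T-655, Vineth, 3,173 kg, $766,660.26):
Code T-655 is under a tariff-rate quota (threshold 4,307 kg). Quantity 3,173 kg is within the quota, so the in-quota rate 1% applies to the full value.
Duty = $766,660.26 × 1% = $7,666.60.
Line 3 (J-374, Talius, 538 kg, $1,275.06):
Base rate for J-374 is $5.13/kg.
J-374 has an FTA preferential rate, but origin Talius is not Coron; base rate stands.
Duty = 538 × $5.13 = $2,759.94.
Line 4 (E-184, Coron, 2,534 kg, $74,398.24):
Base rate for E-184 is 20%.
Origin Coron is the FTA partner but E-184 is not on the preference list; base rate stands.
Duty = $74,398.24 × 20% = $14,879.65.
Total = $45,551.60 + $7,666.60 + $2,759.94 + $14,879.65 = $70,857.79.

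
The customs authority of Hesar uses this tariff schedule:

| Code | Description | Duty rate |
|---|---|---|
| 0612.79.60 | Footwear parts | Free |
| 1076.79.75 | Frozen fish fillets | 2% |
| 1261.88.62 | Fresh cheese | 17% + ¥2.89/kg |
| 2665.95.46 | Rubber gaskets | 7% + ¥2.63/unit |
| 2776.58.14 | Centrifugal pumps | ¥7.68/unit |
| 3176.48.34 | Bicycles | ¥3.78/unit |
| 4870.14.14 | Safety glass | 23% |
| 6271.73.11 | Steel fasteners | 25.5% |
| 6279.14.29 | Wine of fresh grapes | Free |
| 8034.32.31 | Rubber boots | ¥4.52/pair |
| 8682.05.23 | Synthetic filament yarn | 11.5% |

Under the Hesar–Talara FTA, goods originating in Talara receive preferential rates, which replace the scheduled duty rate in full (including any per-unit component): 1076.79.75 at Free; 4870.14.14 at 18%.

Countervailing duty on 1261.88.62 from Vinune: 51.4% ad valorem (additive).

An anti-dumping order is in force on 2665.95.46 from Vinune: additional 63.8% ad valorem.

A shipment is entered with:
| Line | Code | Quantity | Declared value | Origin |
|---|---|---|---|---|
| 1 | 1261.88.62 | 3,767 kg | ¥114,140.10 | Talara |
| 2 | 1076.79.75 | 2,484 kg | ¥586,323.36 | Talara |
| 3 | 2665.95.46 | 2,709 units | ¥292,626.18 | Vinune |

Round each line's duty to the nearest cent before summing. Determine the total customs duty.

¥244,594.46

Line 1 (1261.88.62, Talara, 3,767 kg, ¥114,140.10):
Base rate for 1261.88.62 is 17% + ¥2.89/kg.
Origin Talara is the FTA partner but 1261.88.62 is not on the preference list; base rate stands.
The additional-duty order on 1261.88.62 targets Vinune, not Talara; it does not apply.
Duty = ¥114,140.10 × 17% + 3,767 × ¥2.89 = ¥30,290.45.
Line 2 (1076.79.75, Talara, 2,484 kg, ¥586,323.36):
Base rate for 1076.79.75 is 2%.
Origin Talara qualifies under the Hesar–Talara agreement and 1076.79.75 is covered: preferential rate Free applies instead.
Duty = ¥586,323.36 × 0% = ¥0.00.
Line 3 (2665.95.46, Vinune, 2,709 units, ¥292,626.18):
Base rate for 2665.95.46 is 7% + ¥2.63/unit.
Additional duty on 2665.95.46 from Vinune: +63.8%. Applied ad valorem rate: 7% + 63.8% = 70.8%.
Duty = ¥292,626.18 × 70.8% + 2,709 × ¥2.63 = ¥214,304.01.
Total = ¥30,290.45 + ¥0.00 + ¥214,304.01 = ¥244,594.46.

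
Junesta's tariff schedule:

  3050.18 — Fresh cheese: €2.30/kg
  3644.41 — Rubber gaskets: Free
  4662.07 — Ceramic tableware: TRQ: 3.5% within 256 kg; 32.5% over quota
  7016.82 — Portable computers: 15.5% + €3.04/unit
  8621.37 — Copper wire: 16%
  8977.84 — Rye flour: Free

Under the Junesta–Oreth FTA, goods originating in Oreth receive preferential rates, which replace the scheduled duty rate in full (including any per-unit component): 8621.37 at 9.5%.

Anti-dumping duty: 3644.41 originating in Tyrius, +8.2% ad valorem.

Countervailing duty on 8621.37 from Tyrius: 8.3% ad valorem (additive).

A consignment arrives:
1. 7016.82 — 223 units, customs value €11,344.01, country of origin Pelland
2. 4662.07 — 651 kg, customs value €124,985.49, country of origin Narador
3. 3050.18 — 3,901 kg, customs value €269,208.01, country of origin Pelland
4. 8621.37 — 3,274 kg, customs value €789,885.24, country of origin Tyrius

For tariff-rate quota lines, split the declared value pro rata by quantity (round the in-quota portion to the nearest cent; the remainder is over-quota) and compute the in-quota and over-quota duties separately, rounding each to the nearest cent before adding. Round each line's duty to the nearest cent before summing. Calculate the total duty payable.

€229,717.60

Line 1 (7016.82, Pelland, 223 units, €11,344.01):
Base rate for 7016.82 is 15.5% + €3.04/unit.
Duty = €11,344.01 × 15.5% + 223 × €3.04 = €2,436.24.
Line 2 (4662.07, Narador, 651 kg, €124,985.49):
Code 4662.07 is under a tariff-rate quota (threshold 256 kg). In-quota: 256 kg at 3.5%; over-quota: 395 kg at 32.5%.
Pro-rata value split: in-quota = €124,985.49 × 256/651 = €49,149.44; over-quota = €124,985.49 − €49,149.44 = €75,836.05.
In-quota duty = €49,149.44 × 3.5% = €1,720.23. Over-quota duty = €75,836.05 × 32.5% = €24,646.72.
Line duty = €1,720.23 + €24,646.72 = €26,366.95.
Line 3 (3050.18, Pelland, 3,901 kg, €269,208.01):
Base rate for 3050.18 is €2.30/kg.
Duty = 3,901 × €2.30 = €8,972.30.
Line 4 (8621.37, Tyrius, 3,274 kg, €789,885.24):
Base rate for 8621.37 is 16%.
8621.37 has an FTA preferential rate, but origin Tyrius is not Oreth; base rate stands.
Additional duty on 8621.37 from Tyrius: +8.3%. Applied ad valorem rate: 16% + 8.3% = 24.3%.
Duty = €789,885.24 × 24.3% = €191,942.11.
Total = €2,436.24 + €26,366.95 + €8,972.30 + €191,942.11 = €229,717.60.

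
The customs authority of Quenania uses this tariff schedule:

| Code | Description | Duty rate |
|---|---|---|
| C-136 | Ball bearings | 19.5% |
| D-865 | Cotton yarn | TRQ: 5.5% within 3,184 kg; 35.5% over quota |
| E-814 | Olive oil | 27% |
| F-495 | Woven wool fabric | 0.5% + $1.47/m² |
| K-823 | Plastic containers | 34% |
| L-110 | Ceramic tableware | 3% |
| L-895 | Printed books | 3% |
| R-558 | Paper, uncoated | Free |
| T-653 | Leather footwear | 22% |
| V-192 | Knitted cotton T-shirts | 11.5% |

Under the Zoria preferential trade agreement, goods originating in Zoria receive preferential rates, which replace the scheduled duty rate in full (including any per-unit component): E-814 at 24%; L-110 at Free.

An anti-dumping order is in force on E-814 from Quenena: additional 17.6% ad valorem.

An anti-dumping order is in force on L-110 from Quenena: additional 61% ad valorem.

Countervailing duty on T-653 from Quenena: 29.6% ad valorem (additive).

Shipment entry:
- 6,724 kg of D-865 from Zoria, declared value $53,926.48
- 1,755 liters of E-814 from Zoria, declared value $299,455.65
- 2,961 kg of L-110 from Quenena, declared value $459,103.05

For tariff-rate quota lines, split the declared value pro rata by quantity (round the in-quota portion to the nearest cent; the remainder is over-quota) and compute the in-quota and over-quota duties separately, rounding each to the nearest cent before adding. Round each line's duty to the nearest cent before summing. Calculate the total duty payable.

$377,178.50

Line 1 (D-865, Zoria, 6,724 kg, $53,926.48):
Code D-865 is under a tariff-rate quota (threshold 3,184 kg). In-quota: 3,184 kg at 5.5%; over-quota: 3,540 kg at 35.5%.
Pro-rata value split: in-quota = $53,926.48 × 3,184/6,724 = $25,535.68; over-quota = $53,926.48 − $25,535.68 = $28,390.80.
In-quota duty = $25,535.68 × 5.5% = $1,404.46. Over-quota duty = $28,390.80 × 35.5% = $10,078.73.
Line duty = $1,404.46 + $10,078.73 = $11,483.19.
Line 2 (E-814, Zoria, 1,755 liters, $299,455.65):
Base rate for E-814 is 27%.
Origin Zoria qualifies under the Quenania–Zoria agreement and E-814 is covered: preferential rate 24% applies instead.
The additional-duty order on E-814 targets Quenena, not Zoria; it does not apply.
Duty = $299,455.65 × 24% = $71,869.36.
Line 3 (L-110, Quenena, 2,961 kg, $459,103.05):
Base rate for L-110 is 3%.
L-110 has an FTA preferential rate, but origin Quenena is not Zoria; base rate stands.
Additional duty on L-110 from Quenena: +61%. Applied ad valorem rate: 3% + 61% = 64%.
Duty = $459,103.05 × 64% = $293,825.95.
Total = $11,483.19 + $71,869.36 + $293,825.95 = $377,178.50.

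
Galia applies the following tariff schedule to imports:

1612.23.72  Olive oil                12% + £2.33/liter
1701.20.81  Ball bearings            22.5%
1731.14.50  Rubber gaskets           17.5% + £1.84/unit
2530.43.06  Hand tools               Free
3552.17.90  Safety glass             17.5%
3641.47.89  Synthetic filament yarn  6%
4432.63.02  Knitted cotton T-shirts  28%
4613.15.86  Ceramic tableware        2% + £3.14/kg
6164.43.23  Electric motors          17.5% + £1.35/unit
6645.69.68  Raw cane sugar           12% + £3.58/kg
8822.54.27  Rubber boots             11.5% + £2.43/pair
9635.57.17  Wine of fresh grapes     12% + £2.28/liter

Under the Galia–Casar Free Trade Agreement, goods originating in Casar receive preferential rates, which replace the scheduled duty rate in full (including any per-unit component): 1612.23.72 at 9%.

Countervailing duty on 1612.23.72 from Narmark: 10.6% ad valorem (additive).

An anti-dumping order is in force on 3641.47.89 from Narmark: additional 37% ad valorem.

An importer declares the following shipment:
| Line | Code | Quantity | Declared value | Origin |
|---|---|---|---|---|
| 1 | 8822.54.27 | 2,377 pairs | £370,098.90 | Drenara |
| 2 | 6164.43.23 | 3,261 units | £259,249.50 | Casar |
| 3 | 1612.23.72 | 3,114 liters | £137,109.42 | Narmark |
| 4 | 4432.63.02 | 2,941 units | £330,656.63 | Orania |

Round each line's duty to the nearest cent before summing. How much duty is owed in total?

Line 1 (8822.54.27, Drenara, 2,377 pairs, £370,098.90):
Base rate for 8822.54.27 is 11.5% + £2.43/pair.
Duty = £370,098.90 × 11.5% + 2,377 × £2.43 = £48,337.48.
Line 2 (6164.43.23, Casar, 3,261 units, £259,249.50):
Base rate for 6164.43.23 is 17.5% + £1.35/unit.
Origin Casar is the FTA partner but 6164.43.23 is not on the preference list; base rate stands.
Duty = £259,249.50 × 17.5% + 3,261 × £1.35 = £49,771.01.
Line 3 (1612.23.72, Narmark, 3,114 liters, £137,109.42):
Base rate for 1612.23.72 is 12% + £2.33/liter.
1612.23.72 has an FTA preferential rate, but origin Narmark is not Casar; base rate stands.
Additional duty on 1612.23.72 from Narmark: +10.6%. Applied ad valorem rate: 12% + 10.6% = 22.6%.
Duty = £137,109.42 × 22.6% + 3,114 × £2.33 = £38,242.35.
Line 4 (4432.63.02, Orania, 2,941 units, £330,656.63):
Base rate for 4432.63.02 is 28%.
Duty = £330,656.63 × 28% = £92,583.86.
Total = £48,337.48 + £49,771.01 + £38,242.35 + £92,583.86 = £228,934.70.

£228,934.70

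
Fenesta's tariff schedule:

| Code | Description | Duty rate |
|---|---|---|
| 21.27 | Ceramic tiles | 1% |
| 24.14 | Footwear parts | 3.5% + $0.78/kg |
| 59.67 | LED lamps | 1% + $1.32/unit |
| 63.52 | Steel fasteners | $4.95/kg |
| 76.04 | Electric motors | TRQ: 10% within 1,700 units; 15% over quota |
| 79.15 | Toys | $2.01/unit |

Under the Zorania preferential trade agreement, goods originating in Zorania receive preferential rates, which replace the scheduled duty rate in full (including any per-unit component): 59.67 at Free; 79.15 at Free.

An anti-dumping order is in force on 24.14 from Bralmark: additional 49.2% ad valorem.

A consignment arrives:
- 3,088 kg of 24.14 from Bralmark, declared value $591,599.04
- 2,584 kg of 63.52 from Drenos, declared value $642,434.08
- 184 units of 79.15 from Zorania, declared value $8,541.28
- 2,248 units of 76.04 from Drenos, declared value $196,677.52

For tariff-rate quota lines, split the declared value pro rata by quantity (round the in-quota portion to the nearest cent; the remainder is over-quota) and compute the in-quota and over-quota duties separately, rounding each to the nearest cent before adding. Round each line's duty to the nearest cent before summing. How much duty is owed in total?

$349,037.11

Line 1 (24.14, Bralmark, 3,088 kg, $591,599.04):
Base rate for 24.14 is 3.5% + $0.78/kg.
Additional duty on 24.14 from Bralmark: +49.2%. Applied ad valorem rate: 3.5% + 49.2% = 52.7%.
Duty = $591,599.04 × 52.7% + 3,088 × $0.78 = $314,181.33.
Line 2 (63.52, Drenos, 2,584 kg, $642,434.08):
Base rate for 63.52 is $4.95/kg.
Duty = 2,584 × $4.95 = $12,790.80.
Line 3 (79.15, Zorania, 184 units, $8,541.28):
Base rate for 79.15 is $2.01/unit.
Origin Zorania qualifies under the Fenesta–Zorania agreement and 79.15 is covered: preferential rate Free applies instead.
Duty = $8,541.28 × 0% = $0.00.
Line 4 (76.04, Drenos, 2,248 units, $196,677.52):
Code 76.04 is under a tariff-rate quota (threshold 1,700 units). In-quota: 1,700 units at 10%; over-quota: 548 units at 15%.
Pro-rata value split: in-quota = $196,677.52 × 1,700/2,248 = $148,733.00; over-quota = $196,677.52 − $148,733.00 = $47,944.52.
In-quota duty = $148,733.00 × 10% = $14,873.30. Over-quota duty = $47,944.52 × 15% = $7,191.68.
Line duty = $14,873.30 + $7,191.68 = $22,064.98.
Total = $314,181.33 + $12,790.80 + $0.00 + $22,064.98 = $349,037.11.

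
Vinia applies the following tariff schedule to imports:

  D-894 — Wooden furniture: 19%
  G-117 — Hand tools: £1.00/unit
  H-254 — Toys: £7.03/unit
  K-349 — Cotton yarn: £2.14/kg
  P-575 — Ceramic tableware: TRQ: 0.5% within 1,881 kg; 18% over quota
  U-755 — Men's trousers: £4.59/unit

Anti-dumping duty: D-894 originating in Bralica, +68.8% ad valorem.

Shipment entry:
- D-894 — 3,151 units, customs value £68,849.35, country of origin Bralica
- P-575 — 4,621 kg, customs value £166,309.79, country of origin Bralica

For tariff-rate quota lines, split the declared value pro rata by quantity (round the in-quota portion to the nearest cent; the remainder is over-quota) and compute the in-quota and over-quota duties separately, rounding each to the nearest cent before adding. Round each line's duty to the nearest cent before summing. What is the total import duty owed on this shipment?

£78,538.49

Line 1 (D-894, Bralica, 3,151 units, £68,849.35):
Base rate for D-894 is 19%.
Additional duty on D-894 from Bralica: +68.8%. Applied ad valorem rate: 19% + 68.8% = 87.8%.
Duty = £68,849.35 × 87.8% = £60,449.73.
Line 2 (P-575, Bralica, 4,621 kg, £166,309.79):
Code P-575 is under a tariff-rate quota (threshold 1,881 kg). In-quota: 1,881 kg at 0.5%; over-quota: 2,740 kg at 18%.
Pro-rata value split: in-quota = £166,309.79 × 1,881/4,621 = £67,697.19; over-quota = £166,309.79 − £67,697.19 = £98,612.60.
In-quota duty = £67,697.19 × 0.5% = £338.49. Over-quota duty = £98,612.60 × 18% = £17,750.27.
Line duty = £338.49 + £17,750.27 = £18,088.76.
Total = £60,449.73 + £18,088.76 = £78,538.49.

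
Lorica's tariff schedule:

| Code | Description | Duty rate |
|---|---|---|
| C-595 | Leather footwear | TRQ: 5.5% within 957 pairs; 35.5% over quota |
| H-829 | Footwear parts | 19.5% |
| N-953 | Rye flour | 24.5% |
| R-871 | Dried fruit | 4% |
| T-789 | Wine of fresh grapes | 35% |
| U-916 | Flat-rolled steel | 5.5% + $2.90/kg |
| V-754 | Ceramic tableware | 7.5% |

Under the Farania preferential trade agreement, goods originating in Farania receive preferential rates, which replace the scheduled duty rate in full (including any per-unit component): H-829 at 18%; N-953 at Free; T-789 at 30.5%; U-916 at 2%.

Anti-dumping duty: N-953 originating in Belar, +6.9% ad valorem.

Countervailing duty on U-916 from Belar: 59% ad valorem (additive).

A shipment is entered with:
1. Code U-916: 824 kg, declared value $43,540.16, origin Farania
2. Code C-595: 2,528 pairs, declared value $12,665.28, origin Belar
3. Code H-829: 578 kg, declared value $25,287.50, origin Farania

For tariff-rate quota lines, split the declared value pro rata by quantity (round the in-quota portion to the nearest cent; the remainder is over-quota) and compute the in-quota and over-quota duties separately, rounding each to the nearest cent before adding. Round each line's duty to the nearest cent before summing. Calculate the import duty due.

$8,480.35

Line 1 (U-916, Farania, 824 kg, $43,540.16):
Base rate for U-916 is 5.5% + $2.90/kg.
Origin Farania qualifies under the Lorica–Farania agreement and U-916 is covered: preferential rate 2% applies instead.
The additional-duty order on U-916 targets Belar, not Farania; it does not apply.
Duty = $43,540.16 × 2% = $870.80.
Line 2 (C-595, Belar, 2,528 pairs, $12,665.28):
Code C-595 is under a tariff-rate quota (threshold 957 pairs). In-quota: 957 pairs at 5.5%; over-quota: 1,571 pairs at 35.5%.
Pro-rata value split: in-quota = $12,665.28 × 957/2,528 = $4,794.57; over-quota = $12,665.28 − $4,794.57 = $7,870.71.
In-quota duty = $4,794.57 × 5.5% = $263.70. Over-quota duty = $7,870.71 × 35.5% = $2,794.10.
Line duty = $263.70 + $2,794.10 = $3,057.80.
Line 3 (H-829, Farania, 578 kg, $25,287.50):
Base rate for H-829 is 19.5%.
Origin Farania qualifies under the Lorica–Farania agreement and H-829 is covered: preferential rate 18% applies instead.
Duty = $25,287.50 × 18% = $4,551.75.
Total = $870.80 + $3,057.80 + $4,551.75 = $8,480.35.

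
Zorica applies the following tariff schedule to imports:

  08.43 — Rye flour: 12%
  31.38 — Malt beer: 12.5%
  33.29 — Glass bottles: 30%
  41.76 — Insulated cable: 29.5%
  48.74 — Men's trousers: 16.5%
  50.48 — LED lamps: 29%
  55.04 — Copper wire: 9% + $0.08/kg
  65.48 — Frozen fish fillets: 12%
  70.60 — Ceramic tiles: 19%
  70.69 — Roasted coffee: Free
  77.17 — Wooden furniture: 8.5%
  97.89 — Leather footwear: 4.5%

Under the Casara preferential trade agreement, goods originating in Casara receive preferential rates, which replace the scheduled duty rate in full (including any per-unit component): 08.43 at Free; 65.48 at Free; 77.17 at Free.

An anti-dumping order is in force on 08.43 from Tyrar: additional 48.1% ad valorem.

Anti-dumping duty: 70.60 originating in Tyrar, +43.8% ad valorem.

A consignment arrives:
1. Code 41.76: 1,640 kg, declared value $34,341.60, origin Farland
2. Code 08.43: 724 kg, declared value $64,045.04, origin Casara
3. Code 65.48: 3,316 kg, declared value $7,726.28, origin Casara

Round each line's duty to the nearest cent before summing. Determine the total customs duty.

$10,130.77

Line 1 (41.76, Farland, 1,640 kg, $34,341.60):
Base rate for 41.76 is 29.5%.
Duty = $34,341.60 × 29.5% = $10,130.77.
Line 2 (08.43, Casara, 724 kg, $64,045.04):
Base rate for 08.43 is 12%.
Origin Casara qualifies under the Zorica–Casara agreement and 08.43 is covered: preferential rate Free applies instead.
The additional-duty order on 08.43 targets Tyrar, not Casara; it does not apply.
Duty = $64,045.04 × 0% = $0.00.
Line 3 (65.48, Casara, 3,316 kg, $7,726.28):
Base rate for 65.48 is 12%.
Origin Casara qualifies under the Zorica–Casara agreement and 65.48 is covered: preferential rate Free applies instead.
Duty = $7,726.28 × 0% = $0.00.
Total = $10,130.77 + $0.00 + $0.00 = $10,130.77.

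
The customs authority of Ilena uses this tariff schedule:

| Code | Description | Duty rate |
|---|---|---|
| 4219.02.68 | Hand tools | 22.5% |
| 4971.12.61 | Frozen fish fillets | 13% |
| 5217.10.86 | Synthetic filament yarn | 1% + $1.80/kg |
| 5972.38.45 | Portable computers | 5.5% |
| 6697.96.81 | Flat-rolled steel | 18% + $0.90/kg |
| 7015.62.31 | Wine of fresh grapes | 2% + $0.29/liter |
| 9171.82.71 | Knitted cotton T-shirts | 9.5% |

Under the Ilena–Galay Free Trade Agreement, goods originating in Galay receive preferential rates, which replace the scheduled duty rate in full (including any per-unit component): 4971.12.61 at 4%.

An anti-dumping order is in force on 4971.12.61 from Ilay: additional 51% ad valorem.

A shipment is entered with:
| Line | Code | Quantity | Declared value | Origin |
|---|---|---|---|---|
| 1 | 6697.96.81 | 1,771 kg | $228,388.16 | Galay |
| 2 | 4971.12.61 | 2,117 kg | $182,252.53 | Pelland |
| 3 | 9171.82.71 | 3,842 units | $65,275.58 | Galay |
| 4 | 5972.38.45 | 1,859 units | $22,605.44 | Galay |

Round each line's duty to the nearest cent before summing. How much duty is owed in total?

Line 1 (6697.96.81, Galay, 1,771 kg, $228,388.16):
Base rate for 6697.96.81 is 18% + $0.90/kg.
Origin Galay is the FTA partner but 6697.96.81 is not on the preference list; base rate stands.
Duty = $228,388.16 × 18% + 1,771 × $0.90 = $42,703.77.
Line 2 (4971.12.61, Pelland, 2,117 kg, $182,252.53):
Base rate for 4971.12.61 is 13%.
4971.12.61 has an FTA preferential rate, but origin Pelland is not Galay; base rate stands.
The additional-duty order on 4971.12.61 targets Ilay, not Pelland; it does not apply.
Duty = $182,252.53 × 13% = $23,692.83.
Line 3 (9171.82.71, Galay, 3,842 units, $65,275.58):
Base rate for 9171.82.71 is 9.5%.
Origin Galay is the FTA partner but 9171.82.71 is not on the preference list; base rate stands.
Duty = $65,275.58 × 9.5% = $6,201.18.
Line 4 (5972.38.45, Galay, 1,859 units, $22,605.44):
Base rate for 5972.38.45 is 5.5%.
Origin Galay is the FTA partner but 5972.38.45 is not on the preference list; base rate stands.
Duty = $22,605.44 × 5.5% = $1,243.30.
Total = $42,703.77 + $23,692.83 + $6,201.18 + $1,243.30 = $73,841.08.

$73,841.08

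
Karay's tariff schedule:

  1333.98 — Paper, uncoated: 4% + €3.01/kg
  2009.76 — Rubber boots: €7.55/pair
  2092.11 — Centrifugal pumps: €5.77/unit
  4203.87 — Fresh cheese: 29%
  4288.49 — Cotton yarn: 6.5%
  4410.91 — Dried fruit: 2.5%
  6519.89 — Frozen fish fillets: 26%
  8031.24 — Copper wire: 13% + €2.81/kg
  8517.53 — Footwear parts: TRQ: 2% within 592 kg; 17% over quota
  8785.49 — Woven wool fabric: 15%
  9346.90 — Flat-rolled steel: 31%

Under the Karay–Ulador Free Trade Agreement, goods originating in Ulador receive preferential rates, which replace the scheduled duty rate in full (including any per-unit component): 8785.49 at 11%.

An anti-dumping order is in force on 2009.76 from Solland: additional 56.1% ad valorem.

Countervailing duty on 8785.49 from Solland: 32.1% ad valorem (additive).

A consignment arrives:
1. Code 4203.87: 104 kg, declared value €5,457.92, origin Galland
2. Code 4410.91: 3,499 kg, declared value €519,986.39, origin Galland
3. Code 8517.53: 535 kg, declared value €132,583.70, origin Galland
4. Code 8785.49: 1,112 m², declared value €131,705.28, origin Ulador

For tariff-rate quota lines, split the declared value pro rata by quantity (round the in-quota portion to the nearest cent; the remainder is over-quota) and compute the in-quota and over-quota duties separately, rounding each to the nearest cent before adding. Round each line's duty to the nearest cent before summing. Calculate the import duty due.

€31,721.71

Line 1 (4203.87, Galland, 104 kg, €5,457.92):
Base rate for 4203.87 is 29%.
Duty = €5,457.92 × 29% = €1,582.80.
Line 2 (4410.91, Galland, 3,499 kg, €519,986.39):
Base rate for 4410.91 is 2.5%.
Duty = €519,986.39 × 2.5% = €12,999.66.
Line 3 (8517.53, Galland, 535 kg, €132,583.70):
Code 8517.53 is under a tariff-rate quota (threshold 592 kg). Quantity 535 kg is within the quota, so the in-quota rate 2% applies to the full value.
Duty = €132,583.70 × 2% = €2,651.67.
Line 4 (8785.49, Ulador, 1,112 m², €131,705.28):
Base rate for 8785.49 is 15%.
Origin Ulador qualifies under the Karay–Ulador agreement and 8785.49 is covered: preferential rate 11% applies instead.
The additional-duty order on 8785.49 targets Solland, not Ulador; it does not apply.
Duty = €131,705.28 × 11% = €14,487.58.
Total = €1,582.80 + €12,999.66 + €2,651.67 + €14,487.58 = €31,721.71.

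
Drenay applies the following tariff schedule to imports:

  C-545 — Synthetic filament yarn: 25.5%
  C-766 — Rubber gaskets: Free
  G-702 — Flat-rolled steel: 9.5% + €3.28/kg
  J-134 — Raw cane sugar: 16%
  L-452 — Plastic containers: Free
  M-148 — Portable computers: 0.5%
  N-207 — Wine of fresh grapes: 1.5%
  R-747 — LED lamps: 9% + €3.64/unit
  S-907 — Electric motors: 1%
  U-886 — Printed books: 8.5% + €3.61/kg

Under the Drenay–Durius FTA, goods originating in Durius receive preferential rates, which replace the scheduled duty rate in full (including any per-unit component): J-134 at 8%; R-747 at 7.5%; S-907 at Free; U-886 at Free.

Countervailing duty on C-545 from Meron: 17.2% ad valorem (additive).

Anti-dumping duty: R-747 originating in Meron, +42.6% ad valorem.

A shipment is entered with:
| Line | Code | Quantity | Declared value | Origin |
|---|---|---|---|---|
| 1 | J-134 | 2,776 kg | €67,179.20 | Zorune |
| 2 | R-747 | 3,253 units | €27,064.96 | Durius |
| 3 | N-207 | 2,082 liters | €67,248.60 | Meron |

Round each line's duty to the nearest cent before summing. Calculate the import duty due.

Line 1 (J-134, Zorune, 2,776 kg, €67,179.20):
Base rate for J-134 is 16%.
J-134 has an FTA preferential rate, but origin Zorune is not Durius; base rate stands.
Duty = €67,179.20 × 16% = €10,748.67.
Line 2 (R-747, Durius, 3,253 units, €27,064.96):
Base rate for R-747 is 9% + €3.64/unit.
Origin Durius qualifies under the Drenay–Durius agreement and R-747 is covered: preferential rate 7.5% applies instead.
The additional-duty order on R-747 targets Meron, not Durius; it does not apply.
Duty = €27,064.96 × 7.5% = €2,029.87.
Line 3 (N-207, Meron, 2,082 liters, €67,248.60):
Base rate for N-207 is 1.5%.
Duty = €67,248.60 × 1.5% = €1,008.73.
Total = €10,748.67 + €2,029.87 + €1,008.73 = €13,787.27.

€13,787.27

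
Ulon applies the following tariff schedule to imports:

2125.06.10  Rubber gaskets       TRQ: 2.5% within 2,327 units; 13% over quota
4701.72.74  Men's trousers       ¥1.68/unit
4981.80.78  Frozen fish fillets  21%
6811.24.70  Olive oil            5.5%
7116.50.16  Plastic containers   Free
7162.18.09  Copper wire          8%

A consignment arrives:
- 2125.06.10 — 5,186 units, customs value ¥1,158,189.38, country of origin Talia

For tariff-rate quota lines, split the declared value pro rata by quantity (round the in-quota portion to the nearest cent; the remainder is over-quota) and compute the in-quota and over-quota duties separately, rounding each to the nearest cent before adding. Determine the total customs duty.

Line 1 (2125.06.10, Talia, 5,186 units, ¥1,158,189.38):
Code 2125.06.10 is under a tariff-rate quota (threshold 2,327 units). In-quota: 2,327 units at 2.5%; over-quota: 2,859 units at 13%.
Pro-rata value split: in-quota = ¥1,158,189.38 × 2,327/5,186 = ¥519,688.91; over-quota = ¥1,158,189.38 − ¥519,688.91 = ¥638,500.47.
In-quota duty = ¥519,688.91 × 2.5% = ¥12,992.22. Over-quota duty = ¥638,500.47 × 13% = ¥83,005.06.
Line duty = ¥12,992.22 + ¥83,005.06 = ¥95,997.28.

¥95,997.28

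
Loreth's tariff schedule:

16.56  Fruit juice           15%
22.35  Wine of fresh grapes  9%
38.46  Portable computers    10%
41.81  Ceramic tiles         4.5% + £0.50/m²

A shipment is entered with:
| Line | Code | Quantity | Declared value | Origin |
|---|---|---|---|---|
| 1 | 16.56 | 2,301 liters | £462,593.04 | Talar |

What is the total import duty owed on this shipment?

Line 1 (16.56, Talar, 2,301 liters, £462,593.04):
Base rate for 16.56 is 15%.
Duty = £462,593.04 × 15% = £69,388.96.

£69,388.96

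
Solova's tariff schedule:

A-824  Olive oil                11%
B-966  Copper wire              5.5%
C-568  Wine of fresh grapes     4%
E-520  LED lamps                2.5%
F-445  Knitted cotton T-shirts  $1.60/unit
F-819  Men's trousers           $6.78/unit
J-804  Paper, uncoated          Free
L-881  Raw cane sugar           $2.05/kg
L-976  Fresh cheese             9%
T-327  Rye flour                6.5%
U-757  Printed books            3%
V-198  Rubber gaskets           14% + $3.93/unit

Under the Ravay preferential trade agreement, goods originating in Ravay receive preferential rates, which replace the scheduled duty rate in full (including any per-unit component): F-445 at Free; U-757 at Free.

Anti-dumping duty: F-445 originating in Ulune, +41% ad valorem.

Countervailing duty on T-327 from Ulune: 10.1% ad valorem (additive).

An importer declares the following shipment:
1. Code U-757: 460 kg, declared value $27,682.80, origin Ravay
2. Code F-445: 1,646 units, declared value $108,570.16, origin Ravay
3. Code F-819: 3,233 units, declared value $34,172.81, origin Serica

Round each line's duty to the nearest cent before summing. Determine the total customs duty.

Line 1 (U-757, Ravay, 460 kg, $27,682.80):
Base rate for U-757 is 3%.
Origin Ravay qualifies under the Solova–Ravay agreement and U-757 is covered: preferential rate Free applies instead.
Duty = $27,682.80 × 0% = $0.00.
Line 2 (F-445, Ravay, 1,646 units, $108,570.16):
Base rate for F-445 is $1.60/unit.
Origin Ravay qualifies under the Solova–Ravay agreement and F-445 is covered: preferential rate Free applies instead.
The additional-duty order on F-445 targets Ulune, not Ravay; it does not apply.
Duty = $108,570.16 × 0% = $0.00.
Line 3 (F-819, Serica, 3,233 units, $34,172.81):
Base rate for F-819 is $6.78/unit.
Duty = 3,233 × $6.78 = $21,919.74.
Total = $0.00 + $0.00 + $21,919.74 = $21,919.74.

$21,919.74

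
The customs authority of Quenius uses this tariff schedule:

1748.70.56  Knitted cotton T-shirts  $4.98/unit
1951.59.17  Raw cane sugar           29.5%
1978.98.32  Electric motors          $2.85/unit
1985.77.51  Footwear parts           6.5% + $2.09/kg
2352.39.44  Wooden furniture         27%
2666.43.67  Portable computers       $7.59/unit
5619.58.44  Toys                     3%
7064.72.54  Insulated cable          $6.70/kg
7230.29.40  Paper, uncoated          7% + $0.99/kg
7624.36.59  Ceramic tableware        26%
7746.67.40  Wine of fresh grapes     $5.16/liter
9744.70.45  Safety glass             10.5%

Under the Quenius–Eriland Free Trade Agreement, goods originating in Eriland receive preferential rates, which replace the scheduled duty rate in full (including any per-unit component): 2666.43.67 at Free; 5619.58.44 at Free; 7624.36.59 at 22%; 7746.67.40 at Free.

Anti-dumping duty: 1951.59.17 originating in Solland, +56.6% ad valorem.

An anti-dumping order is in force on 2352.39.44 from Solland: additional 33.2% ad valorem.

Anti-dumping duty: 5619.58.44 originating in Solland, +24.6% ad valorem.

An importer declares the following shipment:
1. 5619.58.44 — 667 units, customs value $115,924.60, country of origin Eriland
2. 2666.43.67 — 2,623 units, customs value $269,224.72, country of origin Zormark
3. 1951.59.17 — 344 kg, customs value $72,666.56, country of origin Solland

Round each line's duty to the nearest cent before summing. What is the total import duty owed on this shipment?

$82,474.48

Line 1 (5619.58.44, Eriland, 667 units, $115,924.60):
Base rate for 5619.58.44 is 3%.
Origin Eriland qualifies under the Quenius–Eriland agreement and 5619.58.44 is covered: preferential rate Free applies instead.
The additional-duty order on 5619.58.44 targets Solland, not Eriland; it does not apply.
Duty = $115,924.60 × 0% = $0.00.
Line 2 (2666.43.67, Zormark, 2,623 units, $269,224.72):
Base rate for 2666.43.67 is $7.59/unit.
2666.43.67 has an FTA preferential rate, but origin Zormark is not Eriland; base rate stands.
Duty = 2,623 × $7.59 = $19,908.57.
Line 3 (1951.59.17, Solland, 344 kg, $72,666.56):
Base rate for 1951.59.17 is 29.5%.
Additional duty on 1951.59.17 from Solland: +56.6%. Applied ad valorem rate: 29.5% + 56.6% = 86.1%.
Duty = $72,666.56 × 86.1% = $62,565.91.
Total = $0.00 + $19,908.57 + $62,565.91 = $82,474.48.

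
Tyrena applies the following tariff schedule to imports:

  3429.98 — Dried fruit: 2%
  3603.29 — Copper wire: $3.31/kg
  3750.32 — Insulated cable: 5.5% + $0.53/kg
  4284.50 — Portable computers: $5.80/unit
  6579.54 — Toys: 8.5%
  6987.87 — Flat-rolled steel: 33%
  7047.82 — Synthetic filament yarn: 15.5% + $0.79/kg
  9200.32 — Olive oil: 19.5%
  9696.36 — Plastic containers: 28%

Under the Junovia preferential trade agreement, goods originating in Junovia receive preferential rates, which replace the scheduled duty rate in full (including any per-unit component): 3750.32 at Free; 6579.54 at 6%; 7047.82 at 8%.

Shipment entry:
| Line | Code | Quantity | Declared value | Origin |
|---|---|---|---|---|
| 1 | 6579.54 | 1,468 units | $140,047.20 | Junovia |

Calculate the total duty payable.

$8,402.83

Line 1 (6579.54, Junovia, 1,468 units, $140,047.20):
Base rate for 6579.54 is 8.5%.
Origin Junovia qualifies under the Tyrena–Junovia agreement and 6579.54 is covered: preferential rate 6% applies instead.
Duty = $140,047.20 × 6% = $8,402.83.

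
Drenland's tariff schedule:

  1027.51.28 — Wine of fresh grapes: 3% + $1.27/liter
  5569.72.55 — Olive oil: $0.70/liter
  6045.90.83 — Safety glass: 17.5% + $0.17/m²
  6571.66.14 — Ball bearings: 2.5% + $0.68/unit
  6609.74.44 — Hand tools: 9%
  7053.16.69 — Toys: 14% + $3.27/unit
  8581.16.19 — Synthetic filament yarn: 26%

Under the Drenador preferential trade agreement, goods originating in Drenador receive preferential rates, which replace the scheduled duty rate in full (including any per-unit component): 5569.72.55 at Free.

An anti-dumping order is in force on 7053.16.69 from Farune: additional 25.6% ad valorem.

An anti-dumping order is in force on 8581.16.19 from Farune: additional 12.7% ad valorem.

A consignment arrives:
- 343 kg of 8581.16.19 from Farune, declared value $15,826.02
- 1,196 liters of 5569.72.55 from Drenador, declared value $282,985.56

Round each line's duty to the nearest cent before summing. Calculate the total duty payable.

$6,124.67

Line 1 (8581.16.19, Farune, 343 kg, $15,826.02):
Base rate for 8581.16.19 is 26%.
Additional duty on 8581.16.19 from Farune: +12.7%. Applied ad valorem rate: 26% + 12.7% = 38.7%.
Duty = $15,826.02 × 38.7% = $6,124.67.
Line 2 (5569.72.55, Drenador, 1,196 liters, $282,985.56):
Base rate for 5569.72.55 is $0.70/liter.
Origin Drenador qualifies under the Drenland–Drenador agreement and 5569.72.55 is covered: preferential rate Free applies instead.
Duty = $282,985.56 × 0% = $0.00.
Total = $6,124.67 + $0.00 = $6,124.67.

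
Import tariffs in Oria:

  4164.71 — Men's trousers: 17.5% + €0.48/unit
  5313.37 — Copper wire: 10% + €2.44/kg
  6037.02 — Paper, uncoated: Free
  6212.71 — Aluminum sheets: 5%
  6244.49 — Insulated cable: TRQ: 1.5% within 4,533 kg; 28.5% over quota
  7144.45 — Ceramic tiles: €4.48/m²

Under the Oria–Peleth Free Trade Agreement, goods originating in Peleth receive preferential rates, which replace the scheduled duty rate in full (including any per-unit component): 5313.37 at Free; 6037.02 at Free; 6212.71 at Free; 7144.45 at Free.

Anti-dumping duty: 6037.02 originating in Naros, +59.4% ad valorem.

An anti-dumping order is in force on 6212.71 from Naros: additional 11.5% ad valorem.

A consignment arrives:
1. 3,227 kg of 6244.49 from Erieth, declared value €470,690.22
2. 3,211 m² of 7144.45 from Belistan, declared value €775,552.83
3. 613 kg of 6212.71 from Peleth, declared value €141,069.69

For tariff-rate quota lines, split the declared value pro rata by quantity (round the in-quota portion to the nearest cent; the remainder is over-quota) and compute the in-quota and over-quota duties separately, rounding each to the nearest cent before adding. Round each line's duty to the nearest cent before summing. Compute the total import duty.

€21,445.63

Line 1 (6244.49, Erieth, 3,227 kg, €470,690.22):
Code 6244.49 is under a tariff-rate quota (threshold 4,533 kg). Quantity 3,227 kg is within the quota, so the in-quota rate 1.5% applies to the full value.
Duty = €470,690.22 × 1.5% = €7,060.35.
Line 2 (7144.45, Belistan, 3,211 m², €775,552.83):
Base rate for 7144.45 is €4.48/m².
7144.45 has an FTA preferential rate, but origin Belistan is not Peleth; base rate stands.
Duty = 3,211 × €4.48 = €14,385.28.
Line 3 (6212.71, Peleth, 613 kg, €141,069.69):
Base rate for 6212.71 is 5%.
Origin Peleth qualifies under the Oria–Peleth agreement and 6212.71 is covered: preferential rate Free applies instead.
The additional-duty order on 6212.71 targets Naros, not Peleth; it does not apply.
Duty = €141,069.69 × 0% = €0.00.
Total = €7,060.35 + €14,385.28 + €0.00 = €21,445.63.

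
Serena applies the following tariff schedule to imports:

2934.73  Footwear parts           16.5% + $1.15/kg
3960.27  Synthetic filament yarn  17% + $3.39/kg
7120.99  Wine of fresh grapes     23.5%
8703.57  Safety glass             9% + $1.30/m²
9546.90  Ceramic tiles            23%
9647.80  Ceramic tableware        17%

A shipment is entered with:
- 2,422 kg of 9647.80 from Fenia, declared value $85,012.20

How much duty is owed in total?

$14,452.07

Line 1 (9647.80, Fenia, 2,422 kg, $85,012.20):
Base rate for 9647.80 is 17%.
Duty = $85,012.20 × 17% = $14,452.07.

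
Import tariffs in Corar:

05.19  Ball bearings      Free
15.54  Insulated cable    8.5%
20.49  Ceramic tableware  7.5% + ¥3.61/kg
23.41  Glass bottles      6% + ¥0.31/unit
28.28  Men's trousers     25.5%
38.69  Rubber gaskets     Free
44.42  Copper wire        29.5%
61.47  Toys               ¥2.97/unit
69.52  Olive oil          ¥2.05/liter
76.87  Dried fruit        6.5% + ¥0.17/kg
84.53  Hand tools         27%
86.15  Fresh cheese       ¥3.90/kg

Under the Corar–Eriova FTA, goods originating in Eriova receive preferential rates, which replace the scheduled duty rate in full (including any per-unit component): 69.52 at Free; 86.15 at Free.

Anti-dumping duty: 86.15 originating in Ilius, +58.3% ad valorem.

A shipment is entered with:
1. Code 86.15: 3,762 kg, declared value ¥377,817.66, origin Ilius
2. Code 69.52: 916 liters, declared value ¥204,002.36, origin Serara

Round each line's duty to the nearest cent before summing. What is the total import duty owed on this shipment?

¥236,817.30

Line 1 (86.15, Ilius, 3,762 kg, ¥377,817.66):
Base rate for 86.15 is ¥3.90/kg.
86.15 has an FTA preferential rate, but origin Ilius is not Eriova; base rate stands.
Additional duty on 86.15 from Ilius: +58.3% ad valorem. Applied ad valorem rate = 58.3%.
Duty = ¥377,817.66 × 58.3% + 3,762 × ¥3.90 = ¥234,939.50.
Line 2 (69.52, Serara, 916 liters, ¥204,002.36):
Base rate for 69.52 is ¥2.05/liter.
69.52 has an FTA preferential rate, but origin Serara is not Eriova; base rate stands.
Duty = 916 × ¥2.05 = ¥1,877.80.
Total = ¥234,939.50 + ¥1,877.80 = ¥236,817.30.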